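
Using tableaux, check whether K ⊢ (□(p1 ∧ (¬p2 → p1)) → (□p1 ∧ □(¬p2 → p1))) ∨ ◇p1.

Tableau for the negation ¬((□(p1 ∧ (¬p2 → p1)) → (□p1 ∧ □(¬p2 → p1))) ∨ ◇p1):
1. ¬((□(p1 ∧ (¬p2 → p1)) → (□p1 ∧ □(¬p2 → p1))) ∨ ◇p1), u
2. ¬(□(p1 ∧ (¬p2 → p1)) → (□p1 ∧ □(¬p2 → p1))), u
3. ¬◇p1, u
4. □(p1 ∧ (¬p2 → p1)), u
5. ¬(□p1 ∧ □(¬p2 → p1)), u
6. ¬□(¬p2 → p1), u
7. ¬(¬p2 → p1), v
8. ¬p2, v
9. ¬p1, v
10. p1 ∧ (¬p2 → p1), v
11. p1, v
12. ¬p2 → p1, v
Accessibility: uRv
Branch closes: p1 and ¬p1 both at v.
Every branch of the negation's tableau closes; the branch above is one of them.

Yes, valid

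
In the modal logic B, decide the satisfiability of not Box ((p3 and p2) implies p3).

Unsatisfiable

1. not Box ((p3 and p2) implies p3), u
2. not ((p3 and p2) implies p3), v   [neg-Box-rule on 1: fresh world v, uRv]
3. p3 and p2, v   [neg-implies-rule on 2]
4. not p3, v   [neg-implies-rule on 2]
5. p3, v   [and-rule on 3]
6. p2, v   [and-rule on 3]
Accessibility: uRu, uRv, vRu, vRv
Branch closes: p3 and not p3 both at v.
Every branch closes; the branch above is one of them.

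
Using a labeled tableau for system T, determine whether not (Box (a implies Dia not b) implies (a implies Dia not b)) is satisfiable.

1. not (Box (a implies Dia not b) implies (a implies Dia not b)), w0
2. Box (a implies Dia not b), w0
3. not (a implies Dia not b), w0
4. a, w0
5. not Dia not b, w0
6. a implies Dia not b, w0
7. b, w0
8. Dia not b, w0
9. not b, w1
10. a implies Dia not b, w1
11. b, w1
Accessibility: w0Rw0, w0Rw1, w1Rw1
Branch closes: b and not b both at w1.
(One branch shown.) All branches close.

Unsatisfiable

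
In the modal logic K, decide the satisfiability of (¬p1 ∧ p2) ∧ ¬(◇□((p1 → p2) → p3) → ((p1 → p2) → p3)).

1. (¬p1 ∧ p2) ∧ ¬(◇□((p1 → p2) → p3) → ((p1 → p2) → p3)), u
2. ¬p1 ∧ p2, u   [∧-rule on 1]
3. ¬(◇□((p1 → p2) → p3) → ((p1 → p2) → p3)), u   [∧-rule on 1]
4. ¬p1, u   [∧-rule on 2]
5. p2, u   [∧-rule on 2]
6. ◇□((p1 → p2) → p3), u   [¬→-rule on 3]
7. ¬((p1 → p2) → p3), u   [¬→-rule on 3]
8. p1 → p2, u   [¬→-rule on 7]
9. ¬p3, u   [¬→-rule on 7]
10. □((p1 → p2) → p3), v   [◇-rule on 6: fresh world v, uRv]
Accessibility: uRv

Satisfiable (open branch found)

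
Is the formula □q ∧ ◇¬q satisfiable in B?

1. □q ∧ ◇¬q, 0
2. □q, 0
3. ◇¬q, 0
4. q, 0
5. ¬q, 1
6. q, 1
Accessibility: 0R0, 0R1, 1R0, 1R1
Branch closes: q and ¬q both at 1.
All branches of the tableau close; one closing branch shown above.

Unsatisfiable (every branch closes)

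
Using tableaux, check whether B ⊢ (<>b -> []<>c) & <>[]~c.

Invalid (countermodel exists)

Tableau for the negation ~((<>b -> []<>c) & <>[]~c):
1. ~((<>b -> []<>c) & <>[]~c), 0
2. ~<>[]~c, 0
3. ~[]~c, 0
4. c, 1
5. ~[]~c, 1
6. c, 2
Accessibility: 0R0, 0R1, 1R0, 1R1, 1R2, 2R1, 2R2
The negation has an open branch (countermodel exists).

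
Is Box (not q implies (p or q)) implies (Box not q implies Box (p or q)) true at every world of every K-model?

Tableau for the negation not (Box (not q implies (p or q)) implies (Box not q implies Box (p or q))):
1. not (Box (not q implies (p or q)) implies (Box not q implies Box (p or q))), u
2. Box (not q implies (p or q)), u   [neg-implies-rule on 1]
3. not (Box not q implies Box (p or q)), u   [neg-implies-rule on 1]
4. Box not q, u   [neg-implies-rule on 3]
5. not Box (p or q), u   [neg-implies-rule on 3]
6. not (p or q), v   [neg-Box-rule on 5: fresh world v, uRv]
7. not p, v   [neg-or-rule on 6]
8. not q, v   [neg-or-rule on 6]
9. not q implies (p or q), v   [Box-rule on 2 via uRv]
10. p or q, v   [implies-rule on 9 (branches; this branch)]
11. q, v   [or-rule on 10 (branches; this branch)]
Accessibility: uRv
Branch closes: q and not q both at v.
All branches of the negation close; one closing branch shown above.

Valid in K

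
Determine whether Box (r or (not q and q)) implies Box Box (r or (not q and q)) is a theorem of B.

Invalid (countermodel exists)

Tableau for the negation not (Box (r or (not q and q)) implies Box Box (r or (not q and q))):
1. not (Box (r or (not q and q)) implies Box Box (r or (not q and q))), 0
2. Box (r or (not q and q)), 0   [neg-implies-rule on 1]
3. not Box Box (r or (not q and q)), 0   [neg-implies-rule on 1]
4. r or (not q and q), 0   [Box-rule on 2 via 0R0]
5. r, 0   [or-rule on 4 (branches; this branch)]
6. not Box (r or (not q and q)), 1   [neg-Box-rule on 3: fresh world 1, 0R1]
7. r or (not q and q), 1   [Box-rule on 2 via 0R1]
8. r, 1   [or-rule on 7 (branches; this branch)]
9. not (r or (not q and q)), 2   [neg-Box-rule on 6: fresh world 2, 1R2]
10. not r, 2   [neg-or-rule on 9]
11. not (not q and q), 2   [neg-or-rule on 9]
12. not q, 2   [neg-and-rule on 11 (branches; this branch)]
Accessibility: 0R0, 0R1, 1R0, 1R1, 1R2, 2R1, 2R2
The negation has an open branch (countermodel exists).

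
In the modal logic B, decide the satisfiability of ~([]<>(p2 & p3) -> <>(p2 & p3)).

1. ~([]<>(p2 & p3) -> <>(p2 & p3)), w0
2. []<>(p2 & p3), w0   [~->-rule on 1]
3. ~<>(p2 & p3), w0   [~->-rule on 1]
4. <>(p2 & p3), w0   [[]-rule on 2 via w0Rw0]
5. ~(p2 & p3), w0   [~<>-rule on 3 via w0Rw0]
6. ~p3, w0   [~&-rule on 5 (branches; this branch)]
7. p2 & p3, w1   [<>-rule on 4: fresh world w1, w0Rw1]
8. p2, w1   [&-rule on 7]
9. p3, w1   [&-rule on 7]
10. <>(p2 & p3), w1   [[]-rule on 2 via w0Rw1]
11. ~(p2 & p3), w1   [~<>-rule on 3 via w0Rw1]
12. ~p3, w1   [~&-rule on 11 (branches; this branch)]
Accessibility: w0Rw0, w0Rw1, w1Rw0, w1Rw1
Branch closes: p3 and ~p3 both at w1.
All branches of the tableau close; one closing branch shown above.

Unsatisfiable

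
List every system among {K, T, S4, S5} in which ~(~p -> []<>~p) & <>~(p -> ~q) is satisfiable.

S5-tableau for the formula:
1. ~(~p -> []<>~p) & <>~(p -> ~q), w0
2. ~(~p -> []<>~p), w0   [&-rule on 1]
3. <>~(p -> ~q), w0   [&-rule on 1]
4. ~p, w0   [~->-rule on 2]
5. ~[]<>~p, w0   [~->-rule on 2]
6. ~(p -> ~q), w1   [<>-rule on 3: fresh world w1, w0Rw1]
7. p, w1   [~->-rule on 6]
8. q, w1   [~->-rule on 6]
9. ~<>~p, w2   [~[]-rule on 5: fresh world w2, w0Rw2]
10. p, w0   [~<>-rule on 9 via w2Rw0]
Accessibility: w0Rw0, w0Rw1, w0Rw2, w1Rw0, w1Rw1, w1Rw2, w2Rw0, w2Rw1, w2Rw2
Branch closes: p and ~p both at w0.
Every branch closes (one shown): unsatisfiable in S5.
S4-tableau for the formula:
1. ~(~p -> []<>~p) & <>~(p -> ~q), w0
2. ~(~p -> []<>~p), w0   [&-rule on 1]
3. <>~(p -> ~q), w0   [&-rule on 1]
4. ~p, w0   [~->-rule on 2]
5. ~[]<>~p, w0   [~->-rule on 2]
6. ~(p -> ~q), w1   [<>-rule on 3: fresh world w1, w0Rw1]
7. p, w1   [~->-rule on 6]
8. q, w1   [~->-rule on 6]
9. ~<>~p, w2   [~[]-rule on 5: fresh world w2, w0Rw2]
10. p, w2   [~<>-rule on 9 via w2Rw2]
Accessibility: w0Rw0, w0Rw1, w0Rw2, w1Rw1, w2Rw2
Complete open branch: satisfiable in S4, hence also in K, T (this S4-model is also a K-model and a T-model).

K, T, S4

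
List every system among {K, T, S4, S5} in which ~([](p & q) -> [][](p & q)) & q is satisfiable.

S4-tableau for the formula:
1. ~([](p & q) -> [][](p & q)) & q, u
2. ~([](p & q) -> [][](p & q)), u
3. q, u
4. [](p & q), u
5. ~[][](p & q), u
6. p & q, u
7. p, u
8. ~[](p & q), v
9. p & q, v
10. p, v
11. q, v
12. ~(p & q), w
13. p & q, w
14. p, w
15. q, w
16. ~q, w
Accessibility: uRu, uRv, uRw, vRv, vRw, wRw
Branch closes: q and ~q both at w.
Every branch closes (one shown): unsatisfiable in S4, hence also in S5 (every S5-frame is an S4-frame).
T-tableau for the formula:
1. ~([](p & q) -> [][](p & q)) & q, u
2. ~([](p & q) -> [][](p & q)), u
3. q, u
4. [](p & q), u
5. ~[][](p & q), u
6. p & q, u
7. p, u
8. ~[](p & q), v
9. p & q, v
10. p, v
11. q, v
12. ~(p & q), w
13. ~q, w
Accessibility: uRu, uRv, vRv, vRw, wRw
Complete open branch: satisfiable in T, hence also in K (this T-model is also a K-model).

K, T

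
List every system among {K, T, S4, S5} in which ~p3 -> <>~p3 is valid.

T, S4, S5

K-tableau for the negation ~(~p3 -> <>~p3):
1. ~(~p3 -> <>~p3), w0
2. ~p3, w0
3. ~<>~p3, w0
Complete open branch: countermodel on a K-frame, so not valid in K.
T-tableau for the negation ~(~p3 -> <>~p3):
1. ~(~p3 -> <>~p3), w0
2. ~p3, w0
3. ~<>~p3, w0
4. p3, w0
Accessibility: w0Rw0
Branch closes: p3 and ~p3 both at w0.
Every branch closes (one shown): valid in T, hence also in S4, S5 (every theorem of T is a theorem of S4 and S5).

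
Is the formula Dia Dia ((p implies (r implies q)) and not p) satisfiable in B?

1. Dia Dia ((p implies (r implies q)) and not p), w0
2. Dia ((p implies (r implies q)) and not p), w1
3. (p implies (r implies q)) and not p, w2
4. p implies (r implies q), w2
5. not p, w2
6. r implies q, w2
7. q, w2
Accessibility: w0Rw0, w0Rw1, w1Rw0, w1Rw1, w1Rw2, w2Rw1, w2Rw2

Satisfiable (open branch found)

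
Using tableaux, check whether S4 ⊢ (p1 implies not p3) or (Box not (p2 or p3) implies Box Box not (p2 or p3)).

Valid in S4

Tableau for the negation not ((p1 implies not p3) or (Box not (p2 or p3) implies Box Box not (p2 or p3))):
1. not ((p1 implies not p3) or (Box not (p2 or p3) implies Box Box not (p2 or p3))), 0
2. not (p1 implies not p3), 0
3. not (Box not (p2 or p3) implies Box Box not (p2 or p3)), 0
4. p1, 0
5. p3, 0
6. Box not (p2 or p3), 0
7. not Box Box not (p2 or p3), 0
8. not (p2 or p3), 0
9. not p2, 0
10. not p3, 0
Accessibility: 0R0
Branch closes: p3 and not p3 both at 0.
All branches of the negation close; one closing branch shown above.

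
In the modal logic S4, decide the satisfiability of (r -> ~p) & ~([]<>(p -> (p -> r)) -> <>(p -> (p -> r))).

Unsatisfiable (every branch closes)

1. (r -> ~p) & ~([]<>(p -> (p -> r)) -> <>(p -> (p -> r))), w0
2. r -> ~p, w0
3. ~([]<>(p -> (p -> r)) -> <>(p -> (p -> r))), w0
4. []<>(p -> (p -> r)), w0
5. ~<>(p -> (p -> r)), w0
6. <>(p -> (p -> r)), w0
7. ~(p -> (p -> r)), w0
8. p, w0
9. ~(p -> r), w0
10. ~r, w0
11. p -> (p -> r), w1
12. <>(p -> (p -> r)), w1
13. ~(p -> (p -> r)), w1
14. p, w1
15. ~(p -> r), w1
16. ~r, w1
17. p -> r, w1
18. r, w1
Accessibility: w0Rw0, w0Rw1, w1Rw1
Branch closes: r and ~r both at w1.
Every branch closes; the branch above is one of them.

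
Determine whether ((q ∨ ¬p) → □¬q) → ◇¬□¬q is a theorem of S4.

Invalid (countermodel exists)

Tableau for the negation ¬(((q ∨ ¬p) → □¬q) → ◇¬□¬q):
1. ¬(((q ∨ ¬p) → □¬q) → ◇¬□¬q), u
2. (q ∨ ¬p) → □¬q, u
3. ¬◇¬□¬q, u
4. □¬q, u
5. ¬q, u
Accessibility: uRu
The negation has an open branch (countermodel exists).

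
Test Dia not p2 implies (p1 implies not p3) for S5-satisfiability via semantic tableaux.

1. Dia not p2 implies (p1 implies not p3), w0
2. p1 implies not p3, w0
3. not p3, w0
Accessibility: w0Rw0

Satisfiable (open branch found)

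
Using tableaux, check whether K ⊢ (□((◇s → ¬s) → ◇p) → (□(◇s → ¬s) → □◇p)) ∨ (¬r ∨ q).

Valid in K

Tableau for the negation ¬((□((◇s → ¬s) → ◇p) → (□(◇s → ¬s) → □◇p)) ∨ (¬r ∨ q)):
1. ¬((□((◇s → ¬s) → ◇p) → (□(◇s → ¬s) → □◇p)) ∨ (¬r ∨ q)), u
2. ¬(□((◇s → ¬s) → ◇p) → (□(◇s → ¬s) → □◇p)), u
3. ¬(¬r ∨ q), u
4. □((◇s → ¬s) → ◇p), u
5. ¬(□(◇s → ¬s) → □◇p), u
6. r, u
7. ¬q, u
8. □(◇s → ¬s), u
9. ¬□◇p, u
10. ¬◇p, v
11. (◇s → ¬s) → ◇p, v
12. ◇s → ¬s, v
13. ¬(◇s → ¬s), v
14. ◇s, v
15. s, v
16. ¬◇s, v
17. s, w
18. ¬p, w
19. ¬s, w
Accessibility: uRv, vRw
Branch closes: s and ¬s both at w.
All branches of the negation close; one closing branch shown above.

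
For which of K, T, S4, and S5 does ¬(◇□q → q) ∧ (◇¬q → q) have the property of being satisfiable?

K-tableau for the formula:
1. ¬(◇□q → q) ∧ (◇¬q → q), u
2. ¬(◇□q → q), u
3. ◇¬q → q, u
4. ◇□q, u
5. ¬q, u
6. ¬◇¬q, u
7. □q, v
8. q, v
Accessibility: uRv
Complete open branch: satisfiable in K.
T-tableau for the formula:
1. ¬(◇□q → q) ∧ (◇¬q → q), u
2. ¬(◇□q → q), u
3. ◇¬q → q, u
4. ◇□q, u
5. ¬q, u
6. ¬◇¬q, u
7. q, u
Accessibility: uRu
Branch closes: q and ¬q both at u.
Every branch closes (one shown): unsatisfiable in T, hence also in S4, S5 (every S4/S5-frame is a T-frame).

K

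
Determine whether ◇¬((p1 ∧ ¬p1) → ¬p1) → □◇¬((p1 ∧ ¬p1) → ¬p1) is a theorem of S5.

Yes, valid

Tableau for the negation ¬(◇¬((p1 ∧ ¬p1) → ¬p1) → □◇¬((p1 ∧ ¬p1) → ¬p1)):
1. ¬(◇¬((p1 ∧ ¬p1) → ¬p1) → □◇¬((p1 ∧ ¬p1) → ¬p1)), 0
2. ◇¬((p1 ∧ ¬p1) → ¬p1), 0
3. ¬□◇¬((p1 ∧ ¬p1) → ¬p1), 0
4. ¬((p1 ∧ ¬p1) → ¬p1), 1
5. p1 ∧ ¬p1, 1
6. p1, 1
7. ¬p1, 1
Accessibility: 0R0, 0R1, 1R0, 1R1
Branch closes: p1 and ¬p1 both at 1.
All branches of the negation close; one closing branch shown above.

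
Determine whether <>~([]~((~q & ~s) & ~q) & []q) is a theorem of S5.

No, not valid

Tableau for the negation ~<>~([]~((~q & ~s) & ~q) & []q):
1. ~<>~([]~((~q & ~s) & ~q) & []q), u
2. []~((~q & ~s) & ~q) & []q, u   [~<>-rule on 1 via uRu]
3. []~((~q & ~s) & ~q), u   [&-rule on 2]
4. []q, u   [&-rule on 2]
5. ~((~q & ~s) & ~q), u   [[]-rule on 3 via uRu]
6. q, u   [[]-rule on 4 via uRu]
Accessibility: uRu
The negation has an open branch (countermodel exists).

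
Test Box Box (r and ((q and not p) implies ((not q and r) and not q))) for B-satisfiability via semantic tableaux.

Satisfiable (open branch found)

1. Box Box (r and ((q and not p) implies ((not q and r) and not q))), w0
2. Box (r and ((q and not p) implies ((not q and r) and not q))), w0
3. r and ((q and not p) implies ((not q and r) and not q)), w0
4. r, w0
5. (q and not p) implies ((not q and r) and not q), w0
6. (not q and r) and not q, w0
7. not q and r, w0
8. not q, w0
Accessibility: w0Rw0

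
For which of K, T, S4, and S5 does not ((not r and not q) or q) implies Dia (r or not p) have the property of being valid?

K-tableau for the negation not (not ((not r and not q) or q) implies Dia (r or not p)):
1. not (not ((not r and not q) or q) implies Dia (r or not p)), w0
2. not ((not r and not q) or q), w0
3. not Dia (r or not p), w0
4. not (not r and not q), w0
5. not q, w0
6. r, w0
Complete open branch: countermodel on a K-frame, so not valid in K.
T-tableau for the negation not (not ((not r and not q) or q) implies Dia (r or not p)):
1. not (not ((not r and not q) or q) implies Dia (r or not p)), w0
2. not ((not r and not q) or q), w0
3. not Dia (r or not p), w0
4. not (not r and not q), w0
5. not q, w0
6. not (r or not p), w0
7. not r, w0
8. p, w0
9. q, w0
Accessibility: w0Rw0
Branch closes: q and not q both at w0.
Every branch closes (one shown): valid in T, hence also in S4, S5 (every theorem of T is a theorem of S4 and S5).

T, S4, S5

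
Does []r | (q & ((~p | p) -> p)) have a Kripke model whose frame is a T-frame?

1. []r | (q & ((~p | p) -> p)), u
2. q & ((~p | p) -> p), u   [|-rule on 1 (branches; this branch)]
3. q, u   [&-rule on 2]
4. (~p | p) -> p, u   [&-rule on 2]
5. p, u   [->-rule on 4 (branches; this branch)]
Accessibility: uRu

Yes, satisfiable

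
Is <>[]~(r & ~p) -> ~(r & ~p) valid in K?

Tableau for the negation ~(<>[]~(r & ~p) -> ~(r & ~p)):
1. ~(<>[]~(r & ~p) -> ~(r & ~p)), w0
2. <>[]~(r & ~p), w0   [~->-rule on 1]
3. r & ~p, w0   [~->-rule on 1]
4. r, w0   [&-rule on 3]
5. ~p, w0   [&-rule on 3]
6. []~(r & ~p), w1   [<>-rule on 2: fresh world w1, w0Rw1]
Accessibility: w0Rw1
The negation has an open branch (countermodel exists).

Not valid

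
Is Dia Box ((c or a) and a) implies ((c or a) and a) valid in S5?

Valid

Tableau for the negation not (Dia Box ((c or a) and a) implies ((c or a) and a)):
1. not (Dia Box ((c or a) and a) implies ((c or a) and a)), 0
2. Dia Box ((c or a) and a), 0
3. not ((c or a) and a), 0
4. not (c or a), 0
5. not c, 0
6. not a, 0
7. Box ((c or a) and a), 1
8. (c or a) and a, 0
9. c or a, 0
10. a, 0
Accessibility: 0R0, 0R1, 1R0, 1R1
Branch closes: a and not a both at 0.
Every branch of the negation's tableau closes; the branch above is one of them.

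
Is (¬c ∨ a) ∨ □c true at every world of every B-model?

Tableau for the negation ¬((¬c ∨ a) ∨ □c):
1. ¬((¬c ∨ a) ∨ □c), u
2. ¬(¬c ∨ a), u
3. ¬□c, u
4. c, u
5. ¬a, u
6. ¬c, v
Accessibility: uRu, uRv, vRu, vRv
The negation has an open branch (countermodel exists).

No, not valid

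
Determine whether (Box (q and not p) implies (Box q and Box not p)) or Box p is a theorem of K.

Tableau for the negation not ((Box (q and not p) implies (Box q and Box not p)) or Box p):
1. not ((Box (q and not p) implies (Box q and Box not p)) or Box p), w0
2. not (Box (q and not p) implies (Box q and Box not p)), w0
3. not Box p, w0
4. Box (q and not p), w0
5. not (Box q and Box not p), w0
6. not Box not p, w0
7. not p, w1
8. q and not p, w1
9. q, w1
10. p, w2
11. q and not p, w2
12. q, w2
13. not p, w2
Accessibility: w0Rw1, w0Rw2
Branch closes: p and not p both at w2.
Every branch of the negation's tableau closes; the branch above is one of them.

Valid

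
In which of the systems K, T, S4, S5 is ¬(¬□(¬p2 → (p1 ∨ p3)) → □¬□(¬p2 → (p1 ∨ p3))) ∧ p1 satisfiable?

S4-tableau for the formula:
1. ¬(¬□(¬p2 → (p1 ∨ p3)) → □¬□(¬p2 → (p1 ∨ p3))) ∧ p1, w0
2. ¬(¬□(¬p2 → (p1 ∨ p3)) → □¬□(¬p2 → (p1 ∨ p3))), w0   [∧-rule on 1]
3. p1, w0   [∧-rule on 1]
4. ¬□(¬p2 → (p1 ∨ p3)), w0   [¬→-rule on 2]
5. ¬□¬□(¬p2 → (p1 ∨ p3)), w0   [¬→-rule on 2]
6. ¬(¬p2 → (p1 ∨ p3)), w1   [¬□-rule on 4: fresh world w1, w0Rw1]
7. ¬p2, w1   [¬→-rule on 6]
8. ¬(p1 ∨ p3), w1   [¬→-rule on 6]
9. ¬p1, w1   [¬∨-rule on 8]
10. ¬p3, w1   [¬∨-rule on 8]
11. □(¬p2 → (p1 ∨ p3)), w2   [¬□-rule on 5: fresh world w2, w0Rw2]
12. ¬p2 → (p1 ∨ p3), w2   [□-rule on 11 via w2Rw2]
13. p1 ∨ p3, w2   [→-rule on 12 (branches; this branch)]
14. p3, w2   [∨-rule on 13 (branches; this branch)]
Accessibility: w0Rw0, w0Rw1, w0Rw2, w1Rw1, w2Rw2
Complete open branch: satisfiable in S4, hence also in K, T (this S4-model is also a K-model and a T-model).
S5-tableau for the formula:
1. ¬(¬□(¬p2 → (p1 ∨ p3)) → □¬□(¬p2 → (p1 ∨ p3))) ∧ p1, w0
2. ¬(¬□(¬p2 → (p1 ∨ p3)) → □¬□(¬p2 → (p1 ∨ p3))), w0   [∧-rule on 1]
3. p1, w0   [∧-rule on 1]
4. ¬□(¬p2 → (p1 ∨ p3)), w0   [¬→-rule on 2]
5. ¬□¬□(¬p2 → (p1 ∨ p3)), w0   [¬→-rule on 2]
6. ¬(¬p2 → (p1 ∨ p3)), w1   [¬□-rule on 4: fresh world w1, w0Rw1]
7. ¬p2, w1   [¬→-rule on 6]
8. ¬(p1 ∨ p3), w1   [¬→-rule on 6]
9. ¬p1, w1   [¬∨-rule on 8]
10. ¬p3, w1   [¬∨-rule on 8]
11. □(¬p2 → (p1 ∨ p3)), w2   [¬□-rule on 5: fresh world w2, w0Rw2]
12. ¬p2 → (p1 ∨ p3), w0   [□-rule on 11 via w2Rw0]
13. ¬p2 → (p1 ∨ p3), w1   [□-rule on 11 via w2Rw1]
14. ¬p2 → (p1 ∨ p3), w2   [□-rule on 11 via w2Rw2]
15. p1 ∨ p3, w0   [→-rule on 12 (branches; this branch)]
16. p1 ∨ p3, w1   [→-rule on 13 (branches; this branch)]
17. p1 ∨ p3, w2   [→-rule on 14 (branches; this branch)]
18. p3, w0   [∨-rule on 15 (branches; this branch)]
19. p3, w1   [∨-rule on 16 (branches; this branch)]
Accessibility: w0Rw0, w0Rw1, w0Rw2, w1Rw0, w1Rw1, w1Rw2, w2Rw0, w2Rw1, w2Rw2
Branch closes: p3 and ¬p3 both at w1.
Every branch closes (one shown): unsatisfiable in S5.

K, T, S4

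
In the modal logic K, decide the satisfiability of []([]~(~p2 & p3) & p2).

1. []([]~(~p2 & p3) & p2), u

Satisfiable (open branch found)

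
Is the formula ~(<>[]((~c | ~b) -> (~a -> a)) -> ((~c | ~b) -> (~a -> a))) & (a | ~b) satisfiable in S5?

Unsatisfiable (every branch closes)

1. ~(<>[]((~c | ~b) -> (~a -> a)) -> ((~c | ~b) -> (~a -> a))) & (a | ~b), u
2. ~(<>[]((~c | ~b) -> (~a -> a)) -> ((~c | ~b) -> (~a -> a))), u
3. a | ~b, u
4. <>[]((~c | ~b) -> (~a -> a)), u
5. ~((~c | ~b) -> (~a -> a)), u
6. ~c | ~b, u
7. ~(~a -> a), u
8. ~a, u
9. ~b, u
10. []((~c | ~b) -> (~a -> a)), v
11. (~c | ~b) -> (~a -> a), u
12. (~c | ~b) -> (~a -> a), v
13. ~a -> a, u
14. ~(~c | ~b), v
15. c, v
16. b, v
17. a, u
Accessibility: uRu, uRv, vRu, vRv
Branch closes: a and ~a both at u.
All branches of the tableau close; one closing branch shown above.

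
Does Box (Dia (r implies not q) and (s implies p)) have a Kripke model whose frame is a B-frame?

1. Box (Dia (r implies not q) and (s implies p)), 0
2. Dia (r implies not q) and (s implies p), 0
3. Dia (r implies not q), 0
4. s implies p, 0
5. p, 0
6. r implies not q, 1
7. Dia (r implies not q) and (s implies p), 1
8. Dia (r implies not q), 1
9. s implies p, 1
10. not q, 1
11. p, 1
12. r implies not q, 2
13. not q, 2
Accessibility: 0R0, 0R1, 1R0, 1R1, 1R2, 2R1, 2R2

Satisfiable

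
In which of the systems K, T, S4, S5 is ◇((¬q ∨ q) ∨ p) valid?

T, S4, S5

T-tableau for the negation ¬◇((¬q ∨ q) ∨ p):
1. ¬◇((¬q ∨ q) ∨ p), 0
2. ¬((¬q ∨ q) ∨ p), 0
3. ¬(¬q ∨ q), 0
4. ¬p, 0
5. q, 0
6. ¬q, 0
Accessibility: 0R0
Branch closes: q and ¬q both at 0.
Every branch closes (one shown): valid in T, hence also in S4, S5 (every theorem of T is a theorem of S4 and S5).
K-tableau for the negation ¬◇((¬q ∨ q) ∨ p):
1. ¬◇((¬q ∨ q) ∨ p), 0
Complete open branch: countermodel on a K-frame, so not valid in K.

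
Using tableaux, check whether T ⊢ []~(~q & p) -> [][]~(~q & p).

Invalid (countermodel exists)

Tableau for the negation ~([]~(~q & p) -> [][]~(~q & p)):
1. ~([]~(~q & p) -> [][]~(~q & p)), u
2. []~(~q & p), u
3. ~[][]~(~q & p), u
4. ~(~q & p), u
5. ~p, u
6. ~[]~(~q & p), v
7. ~(~q & p), v
8. ~p, v
9. ~q & p, w
10. ~q, w
11. p, w
Accessibility: uRu, uRv, vRv, vRw, wRw
The negation has an open branch (countermodel exists).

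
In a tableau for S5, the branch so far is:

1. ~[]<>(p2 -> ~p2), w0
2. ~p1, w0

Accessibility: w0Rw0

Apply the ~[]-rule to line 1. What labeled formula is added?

a fresh world w1 with w0Rw1, and ~<>(p2 -> ~p2) at w1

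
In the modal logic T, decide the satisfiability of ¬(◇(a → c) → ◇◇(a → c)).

Unsatisfiable (every branch closes)

1. ¬(◇(a → c) → ◇◇(a → c)), 0
2. ◇(a → c), 0
3. ¬◇◇(a → c), 0
4. ¬◇(a → c), 0
5. ¬(a → c), 0
6. a, 0
7. ¬c, 0
8. a → c, 1
9. ¬◇(a → c), 1
10. ¬(a → c), 1
11. a, 1
12. ¬c, 1
13. c, 1
Accessibility: 0R0, 0R1, 1R1
Branch closes: c and ¬c both at 1.
Every branch closes; the branch above is one of them.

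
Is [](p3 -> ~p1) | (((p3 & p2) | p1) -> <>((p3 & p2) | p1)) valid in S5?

Valid

Tableau for the negation ~([](p3 -> ~p1) | (((p3 & p2) | p1) -> <>((p3 & p2) | p1))):
1. ~([](p3 -> ~p1) | (((p3 & p2) | p1) -> <>((p3 & p2) | p1))), u
2. ~[](p3 -> ~p1), u
3. ~(((p3 & p2) | p1) -> <>((p3 & p2) | p1)), u
4. (p3 & p2) | p1, u
5. ~<>((p3 & p2) | p1), u
6. ~((p3 & p2) | p1), u
7. ~(p3 & p2), u
8. ~p1, u
9. p3 & p2, u
10. p3, u
11. p2, u
12. ~p2, u
Accessibility: uRu
Branch closes: p2 and ~p2 both at u.
All branches of the negation close; one closing branch shown above.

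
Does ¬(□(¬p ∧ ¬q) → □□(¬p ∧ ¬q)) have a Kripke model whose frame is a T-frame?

1. ¬(□(¬p ∧ ¬q) → □□(¬p ∧ ¬q)), w0
2. □(¬p ∧ ¬q), w0   [¬→-rule on 1]
3. ¬□□(¬p ∧ ¬q), w0   [¬→-rule on 1]
4. ¬p ∧ ¬q, w0   [□-rule on 2 via w0Rw0]
5. ¬p, w0   [∧-rule on 4]
6. ¬q, w0   [∧-rule on 4]
7. ¬□(¬p ∧ ¬q), w1   [¬□-rule on 3: fresh world w1, w0Rw1]
8. ¬p ∧ ¬q, w1   [□-rule on 2 via w0Rw1]
9. ¬p, w1   [∧-rule on 8]
10. ¬q, w1   [∧-rule on 8]
11. ¬(¬p ∧ ¬q), w2   [¬□-rule on 7: fresh world w2, w1Rw2]
12. q, w2   [¬∧-rule on 11 (branches; this branch)]
Accessibility: w0Rw0, w0Rw1, w1Rw1, w1Rw2, w2Rw2

Satisfiable (open branch found)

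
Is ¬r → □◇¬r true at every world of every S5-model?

Tableau for the negation ¬(¬r → □◇¬r):
1. ¬(¬r → □◇¬r), w0
2. ¬r, w0   [¬→-rule on 1]
3. ¬□◇¬r, w0   [¬→-rule on 1]
4. ¬◇¬r, w1   [¬□-rule on 3: fresh world w1, w0Rw1]
5. r, w0   [¬◇-rule on 4 via w1Rw0]
Accessibility: w0Rw0, w0Rw1, w1Rw0, w1Rw1
Branch closes: r and ¬r both at w0.
Every branch of the negation's tableau closes; the branch above is one of them.

Valid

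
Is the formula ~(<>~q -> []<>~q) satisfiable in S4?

1. ~(<>~q -> []<>~q), u
2. <>~q, u   [~->-rule on 1]
3. ~[]<>~q, u   [~->-rule on 1]
4. ~q, v   [<>-rule on 2: fresh world v, uRv]
5. ~<>~q, w   [~[]-rule on 3: fresh world w, uRw]
6. q, w   [~<>-rule on 5 via wRw]
Accessibility: uRu, uRv, uRw, vRv, wRw

Satisfiable (open branch found)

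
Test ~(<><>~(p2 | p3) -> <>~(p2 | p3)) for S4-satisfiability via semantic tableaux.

Unsatisfiable

1. ~(<><>~(p2 | p3) -> <>~(p2 | p3)), u
2. <><>~(p2 | p3), u
3. ~<>~(p2 | p3), u
4. p2 | p3, u
5. p3, u
6. <>~(p2 | p3), v
7. p2 | p3, v
8. p3, v
9. ~(p2 | p3), w
10. ~p2, w
11. ~p3, w
12. p2 | p3, w
13. p3, w
Accessibility: uRu, uRv, uRw, vRv, vRw, wRw
Branch closes: p3 and ~p3 both at w.
(One branch shown.) All branches close.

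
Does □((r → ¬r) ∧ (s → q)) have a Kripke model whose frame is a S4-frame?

Satisfiable

1. □((r → ¬r) ∧ (s → q)), w0
2. (r → ¬r) ∧ (s → q), w0   [□-rule on 1 via w0Rw0]
3. r → ¬r, w0   [∧-rule on 2]
4. s → q, w0   [∧-rule on 2]
5. ¬r, w0   [→-rule on 3 (branches; this branch)]
6. q, w0   [→-rule on 4 (branches; this branch)]
Accessibility: w0Rw0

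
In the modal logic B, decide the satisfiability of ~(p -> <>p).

Unsatisfiable (every branch closes)

1. ~(p -> <>p), 0
2. p, 0   [~->-rule on 1]
3. ~<>p, 0   [~->-rule on 1]
4. ~p, 0   [~<>-rule on 3 via 0R0]
Accessibility: 0R0
Branch closes: p and ~p both at 0.
Every branch closes; the branch above is one of them.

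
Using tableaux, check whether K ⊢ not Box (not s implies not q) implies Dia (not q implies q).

Tableau for the negation not (not Box (not s implies not q) implies Dia (not q implies q)):
1. not (not Box (not s implies not q) implies Dia (not q implies q)), 0
2. not Box (not s implies not q), 0
3. not Dia (not q implies q), 0
4. not (not s implies not q), 1
5. not s, 1
6. q, 1
7. not (not q implies q), 1
8. not q, 1
Accessibility: 0R1
Branch closes: q and not q both at 1.
All branches of the negation close; one closing branch shown above.

Valid in K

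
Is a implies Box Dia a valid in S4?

Tableau for the negation not (a implies Box Dia a):
1. not (a implies Box Dia a), u
2. a, u   [neg-implies-rule on 1]
3. not Box Dia a, u   [neg-implies-rule on 1]
4. not Dia a, v   [neg-Box-rule on 3: fresh world v, uRv]
5. not a, v   [neg-Dia-rule on 4 via vRv]
Accessibility: uRu, uRv, vRv
The negation has an open branch (countermodel exists).

No, not valid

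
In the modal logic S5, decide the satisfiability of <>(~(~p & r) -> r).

Yes, satisfiable

1. <>(~(~p & r) -> r), w0
2. ~(~p & r) -> r, w1
3. r, w1
Accessibility: w0Rw0, w0Rw1, w1Rw0, w1Rw1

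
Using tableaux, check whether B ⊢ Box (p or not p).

Tableau for the negation not Box (p or not p):
1. not Box (p or not p), w0
2. not (p or not p), w1   [neg-Box-rule on 1: fresh world w1, w0Rw1]
3. not p, w1   [neg-or-rule on 2]
4. p, w1   [neg-or-rule on 2]
Accessibility: w0Rw0, w0Rw1, w1Rw0, w1Rw1
Branch closes: p and not p both at w1.
All branches of the negation close; one closing branch shown above.

Valid in B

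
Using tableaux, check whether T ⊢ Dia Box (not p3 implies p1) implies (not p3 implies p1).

Tableau for the negation not (Dia Box (not p3 implies p1) implies (not p3 implies p1)):
1. not (Dia Box (not p3 implies p1) implies (not p3 implies p1)), w0
2. Dia Box (not p3 implies p1), w0
3. not (not p3 implies p1), w0
4. not p3, w0
5. not p1, w0
6. Box (not p3 implies p1), w1
7. not p3 implies p1, w1
8. p1, w1
Accessibility: w0Rw0, w0Rw1, w1Rw1
The negation has an open branch (countermodel exists).

Invalid (countermodel exists)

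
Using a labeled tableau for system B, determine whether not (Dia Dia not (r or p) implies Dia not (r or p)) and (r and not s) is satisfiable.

1. not (Dia Dia not (r or p) implies Dia not (r or p)) and (r and not s), u
2. not (Dia Dia not (r or p) implies Dia not (r or p)), u
3. r and not s, u
4. Dia Dia not (r or p), u
5. not Dia not (r or p), u
6. r, u
7. not s, u
8. r or p, u
9. p, u
10. Dia not (r or p), v
11. r or p, v
12. p, v
13. not (r or p), w
14. not r, w
15. not p, w
Accessibility: uRu, uRv, vRu, vRv, vRw, wRv, wRw

Yes, satisfiable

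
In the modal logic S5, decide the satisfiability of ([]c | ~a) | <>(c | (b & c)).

Yes, satisfiable

1. ([]c | ~a) | <>(c | (b & c)), w0
2. <>(c | (b & c)), w0
3. c | (b & c), w1
4. b & c, w1
5. b, w1
6. c, w1
Accessibility: w0Rw0, w0Rw1, w1Rw0, w1Rw1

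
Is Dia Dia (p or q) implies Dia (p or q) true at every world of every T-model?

Not valid

Tableau for the negation not (Dia Dia (p or q) implies Dia (p or q)):
1. not (Dia Dia (p or q) implies Dia (p or q)), w0
2. Dia Dia (p or q), w0
3. not Dia (p or q), w0
4. not (p or q), w0
5. not p, w0
6. not q, w0
7. Dia (p or q), w1
8. not (p or q), w1
9. not p, w1
10. not q, w1
11. p or q, w2
12. q, w2
Accessibility: w0Rw0, w0Rw1, w1Rw1, w1Rw2, w2Rw2
The negation has an open branch (countermodel exists).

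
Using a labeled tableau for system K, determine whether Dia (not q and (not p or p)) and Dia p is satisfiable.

Yes, satisfiable

1. Dia (not q and (not p or p)) and Dia p, u
2. Dia (not q and (not p or p)), u
3. Dia p, u
4. not q and (not p or p), v
5. not q, v
6. not p or p, v
7. p, v
8. p, w
Accessibility: uRv, uRw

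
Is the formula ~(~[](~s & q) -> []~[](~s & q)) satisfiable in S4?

Satisfiable (open branch found)

1. ~(~[](~s & q) -> []~[](~s & q)), w0
2. ~[](~s & q), w0
3. ~[]~[](~s & q), w0
4. ~(~s & q), w1
5. ~q, w1
6. [](~s & q), w2
7. ~s & q, w2
8. ~s, w2
9. q, w2
Accessibility: w0Rw0, w0Rw1, w0Rw2, w1Rw1, w2Rw2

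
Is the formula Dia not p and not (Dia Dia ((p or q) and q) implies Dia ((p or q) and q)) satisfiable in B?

1. Dia not p and not (Dia Dia ((p or q) and q) implies Dia ((p or q) and q)), 0
2. Dia not p, 0
3. not (Dia Dia ((p or q) and q) implies Dia ((p or q) and q)), 0
4. Dia Dia ((p or q) and q), 0
5. not Dia ((p or q) and q), 0
6. not ((p or q) and q), 0
7. not q, 0
8. not p, 1
9. not ((p or q) and q), 1
10. not q, 1
11. Dia ((p or q) and q), 2
12. not ((p or q) and q), 2
13. not q, 2
14. (p or q) and q, 3
15. p or q, 3
16. q, 3
Accessibility: 0R0, 0R1, 0R2, 1R0, 1R1, 2R0, 2R2, 2R3, 3R2, 3R3

Satisfiable (open branch found)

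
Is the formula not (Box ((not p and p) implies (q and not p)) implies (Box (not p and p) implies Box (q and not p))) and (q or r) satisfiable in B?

1. not (Box ((not p and p) implies (q and not p)) implies (Box (not p and p) implies Box (q and not p))) and (q or r), 0
2. not (Box ((not p and p) implies (q and not p)) implies (Box (not p and p) implies Box (q and not p))), 0
3. q or r, 0
4. Box ((not p and p) implies (q and not p)), 0
5. not (Box (not p and p) implies Box (q and not p)), 0
6. Box (not p and p), 0
7. not Box (q and not p), 0
8. (not p and p) implies (q and not p), 0
9. not p and p, 0
10. not p, 0
11. p, 0
Accessibility: 0R0
Branch closes: p and not p both at 0.
All branches of the tableau close; one closing branch shown above.

Unsatisfiable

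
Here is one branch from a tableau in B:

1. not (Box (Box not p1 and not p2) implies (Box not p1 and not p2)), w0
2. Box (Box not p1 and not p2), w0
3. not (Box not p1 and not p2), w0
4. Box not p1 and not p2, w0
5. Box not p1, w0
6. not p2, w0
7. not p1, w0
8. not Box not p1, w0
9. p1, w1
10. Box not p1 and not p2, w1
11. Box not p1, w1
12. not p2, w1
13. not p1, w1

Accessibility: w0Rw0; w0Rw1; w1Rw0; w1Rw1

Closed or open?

Closed

Both p1 and not p1 appear at w1.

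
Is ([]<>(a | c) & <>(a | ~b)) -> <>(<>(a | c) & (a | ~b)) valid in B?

Tableau for the negation ~(([]<>(a | c) & <>(a | ~b)) -> <>(<>(a | c) & (a | ~b))):
1. ~(([]<>(a | c) & <>(a | ~b)) -> <>(<>(a | c) & (a | ~b))), u
2. []<>(a | c) & <>(a | ~b), u
3. ~<>(<>(a | c) & (a | ~b)), u
4. []<>(a | c), u
5. <>(a | ~b), u
6. ~(<>(a | c) & (a | ~b)), u
7. <>(a | c), u
8. ~(a | ~b), u
9. ~a, u
10. b, u
11. a | ~b, v
12. ~(<>(a | c) & (a | ~b)), v
13. <>(a | c), v
14. ~b, v
15. ~<>(a | c), v
16. ~(a | c), u
17. ~c, u
18. ~(a | c), v
19. ~a, v
20. ~c, v
21. a | c, w
22. ~(<>(a | c) & (a | ~b)), w
23. <>(a | c), w
24. c, w
25. ~(a | ~b), w
26. ~a, w
27. b, w
28. a | c, x
29. ~(a | c), x
30. ~a, x
31. ~c, x
32. c, x
Accessibility: uRu, uRv, uRw, vRu, vRv, vRx, wRu, wRw, xRv, xRx
Branch closes: c and ~c both at x.
Every branch of the negation's tableau closes; the branch above is one of them.

Yes, valid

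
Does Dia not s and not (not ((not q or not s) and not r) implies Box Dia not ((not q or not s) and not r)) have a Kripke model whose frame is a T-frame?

1. Dia not s and not (not ((not q or not s) and not r) implies Box Dia not ((not q or not s) and not r)), u
2. Dia not s, u   [and-rule on 1]
3. not (not ((not q or not s) and not r) implies Box Dia not ((not q or not s) and not r)), u   [and-rule on 1]
4. not ((not q or not s) and not r), u   [neg-implies-rule on 3]
5. not Box Dia not ((not q or not s) and not r), u   [neg-implies-rule on 3]
6. r, u   [neg-and-rule on 4 (branches; this branch)]
7. not s, v   [Dia-rule on 2: fresh world v, uRv]
8. not Dia not ((not q or not s) and not r), w   [neg-Box-rule on 5: fresh world w, uRw]
9. (not q or not s) and not r, w   [neg-Dia-rule on 8 via wRw]
10. not q or not s, w   [and-rule on 9]
11. not r, w   [and-rule on 9]
12. not s, w   [or-rule on 10 (branches; this branch)]
Accessibility: uRu, uRv, uRw, vRv, wRw

Satisfiable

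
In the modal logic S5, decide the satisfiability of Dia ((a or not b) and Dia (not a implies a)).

1. Dia ((a or not b) and Dia (not a implies a)), 0
2. (a or not b) and Dia (not a implies a), 1
3. a or not b, 1
4. Dia (not a implies a), 1
5. not b, 1
6. not a implies a, 2
7. a, 2
Accessibility: 0R0, 0R1, 0R2, 1R0, 1R1, 1R2, 2R0, 2R1, 2R2

Satisfiable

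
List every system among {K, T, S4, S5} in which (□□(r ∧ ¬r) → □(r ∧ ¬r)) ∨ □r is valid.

T, S4, S5

T-tableau for the negation ¬((□□(r ∧ ¬r) → □(r ∧ ¬r)) ∨ □r):
1. ¬((□□(r ∧ ¬r) → □(r ∧ ¬r)) ∨ □r), u
2. ¬(□□(r ∧ ¬r) → □(r ∧ ¬r)), u
3. ¬□r, u
4. □□(r ∧ ¬r), u
5. ¬□(r ∧ ¬r), u
6. □(r ∧ ¬r), u
7. r ∧ ¬r, u
8. r, u
9. ¬r, u
Accessibility: uRu
Branch closes: r and ¬r both at u.
Every branch closes (one shown): valid in T, hence also in S4, S5 (every theorem of T is a theorem of S4 and S5).
K-tableau for the negation ¬((□□(r ∧ ¬r) → □(r ∧ ¬r)) ∨ □r):
1. ¬((□□(r ∧ ¬r) → □(r ∧ ¬r)) ∨ □r), u
2. ¬(□□(r ∧ ¬r) → □(r ∧ ¬r)), u
3. ¬□r, u
4. □□(r ∧ ¬r), u
5. ¬□(r ∧ ¬r), u
6. ¬r, v
7. □(r ∧ ¬r), v
8. ¬(r ∧ ¬r), w
9. □(r ∧ ¬r), w
10. r, w
Accessibility: uRv, uRw
Complete open branch: countermodel on a K-frame, so not valid in K.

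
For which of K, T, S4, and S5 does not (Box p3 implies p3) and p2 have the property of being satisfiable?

K-tableau for the formula:
1. not (Box p3 implies p3) and p2, u
2. not (Box p3 implies p3), u
3. p2, u
4. Box p3, u
5. not p3, u
Complete open branch: satisfiable in K.
T-tableau for the formula:
1. not (Box p3 implies p3) and p2, u
2. not (Box p3 implies p3), u
3. p2, u
4. Box p3, u
5. not p3, u
6. p3, u
Accessibility: uRu
Branch closes: p3 and not p3 both at u.
Every branch closes (one shown): unsatisfiable in T, hence also in S4, S5 (every S4/S5-frame is a T-frame).

K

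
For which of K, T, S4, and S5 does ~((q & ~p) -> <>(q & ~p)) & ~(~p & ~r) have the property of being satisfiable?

K

K-tableau for the formula:
1. ~((q & ~p) -> <>(q & ~p)) & ~(~p & ~r), u
2. ~((q & ~p) -> <>(q & ~p)), u
3. ~(~p & ~r), u
4. q & ~p, u
5. ~<>(q & ~p), u
6. q, u
7. ~p, u
8. r, u
Complete open branch: satisfiable in K.
T-tableau for the formula:
1. ~((q & ~p) -> <>(q & ~p)) & ~(~p & ~r), u
2. ~((q & ~p) -> <>(q & ~p)), u
3. ~(~p & ~r), u
4. q & ~p, u
5. ~<>(q & ~p), u
6. q, u
7. ~p, u
8. ~(q & ~p), u
9. r, u
10. p, u
Accessibility: uRu
Branch closes: p and ~p both at u.
Every branch closes (one shown): unsatisfiable in T, hence also in S4, S5 (every S4/S5-frame is a T-frame).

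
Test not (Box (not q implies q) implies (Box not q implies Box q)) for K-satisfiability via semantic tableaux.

No, unsatisfiable

1. not (Box (not q implies q) implies (Box not q implies Box q)), u
2. Box (not q implies q), u
3. not (Box not q implies Box q), u
4. Box not q, u
5. not Box q, u
6. not q, v
7. not q implies q, v
8. q, v
Accessibility: uRv
Branch closes: q and not q both at v.
(One branch shown.) All branches close.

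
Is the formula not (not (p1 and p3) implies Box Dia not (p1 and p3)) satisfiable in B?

1. not (not (p1 and p3) implies Box Dia not (p1 and p3)), w0
2. not (p1 and p3), w0
3. not Box Dia not (p1 and p3), w0
4. not p3, w0
5. not Dia not (p1 and p3), w1
6. p1 and p3, w0
7. p1, w0
8. p3, w0
Accessibility: w0Rw0, w0Rw1, w1Rw0, w1Rw1
Branch closes: p3 and not p3 both at w0.
(One branch shown.) All branches close.

Unsatisfiable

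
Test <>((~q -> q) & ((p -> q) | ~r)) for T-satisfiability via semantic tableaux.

1. <>((~q -> q) & ((p -> q) | ~r)), 0
2. (~q -> q) & ((p -> q) | ~r), 1
3. ~q -> q, 1
4. (p -> q) | ~r, 1
5. q, 1
6. ~r, 1
Accessibility: 0R0, 0R1, 1R1

Yes, satisfiable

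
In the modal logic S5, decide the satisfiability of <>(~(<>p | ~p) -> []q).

Satisfiable (open branch found)

1. <>(~(<>p | ~p) -> []q), w0
2. ~(<>p | ~p) -> []q, w1
3. []q, w1
4. q, w0
5. q, w1
Accessibility: w0Rw0, w0Rw1, w1Rw0, w1Rw1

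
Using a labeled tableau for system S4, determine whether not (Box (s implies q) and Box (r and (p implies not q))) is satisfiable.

Satisfiable (open branch found)

1. not (Box (s implies q) and Box (r and (p implies not q))), 0
2. not Box (r and (p implies not q)), 0
3. not (r and (p implies not q)), 1
4. not (p implies not q), 1
5. p, 1
6. q, 1
Accessibility: 0R0, 0R1, 1R1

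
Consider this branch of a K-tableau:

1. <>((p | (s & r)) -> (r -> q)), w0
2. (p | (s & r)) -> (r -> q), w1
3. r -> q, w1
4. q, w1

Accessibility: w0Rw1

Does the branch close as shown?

No world carries both an atom and its negation.

Not closed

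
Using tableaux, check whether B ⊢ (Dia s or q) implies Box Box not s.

Invalid (countermodel exists)

Tableau for the negation not ((Dia s or q) implies Box Box not s):
1. not ((Dia s or q) implies Box Box not s), 0
2. Dia s or q, 0   [neg-implies-rule on 1]
3. not Box Box not s, 0   [neg-implies-rule on 1]
4. q, 0   [or-rule on 2 (branches; this branch)]
5. not Box not s, 1   [neg-Box-rule on 3: fresh world 1, 0R1]
6. s, 2   [neg-Box-rule on 5: fresh world 2, 1R2]
Accessibility: 0R0, 0R1, 1R0, 1R1, 1R2, 2R1, 2R2
The negation has an open branch (countermodel exists).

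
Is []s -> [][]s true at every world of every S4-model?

Tableau for the negation ~([]s -> [][]s):
1. ~([]s -> [][]s), u
2. []s, u
3. ~[][]s, u
4. s, u
5. ~[]s, v
6. s, v
7. ~s, w
8. s, w
Accessibility: uRu, uRv, uRw, vRv, vRw, wRw
Branch closes: s and ~s both at w.
Every branch of the negation's tableau closes; the branch above is one of them.

Valid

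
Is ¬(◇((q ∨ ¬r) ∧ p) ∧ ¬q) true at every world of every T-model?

Not valid

Tableau for the negation ◇((q ∨ ¬r) ∧ p) ∧ ¬q:
1. ◇((q ∨ ¬r) ∧ p) ∧ ¬q, u
2. ◇((q ∨ ¬r) ∧ p), u
3. ¬q, u
4. (q ∨ ¬r) ∧ p, v
5. q ∨ ¬r, v
6. p, v
7. ¬r, v
Accessibility: uRu, uRv, vRv
The negation has an open branch (countermodel exists).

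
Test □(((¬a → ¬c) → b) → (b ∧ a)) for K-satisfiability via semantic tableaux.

Satisfiable (open branch found)

1. □(((¬a → ¬c) → b) → (b ∧ a)), w0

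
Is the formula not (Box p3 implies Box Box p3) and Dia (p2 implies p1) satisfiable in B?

1. not (Box p3 implies Box Box p3) and Dia (p2 implies p1), w0
2. not (Box p3 implies Box Box p3), w0   [and-rule on 1]
3. Dia (p2 implies p1), w0   [and-rule on 1]
4. Box p3, w0   [neg-implies-rule on 2]
5. not Box Box p3, w0   [neg-implies-rule on 2]
6. p3, w0   [Box-rule on 4 via w0Rw0]
7. p2 implies p1, w1   [Dia-rule on 3: fresh world w1, w0Rw1]
8. p3, w1   [Box-rule on 4 via w0Rw1]
9. p1, w1   [implies-rule on 7 (branches; this branch)]
10. not Box p3, w2   [neg-Box-rule on 5: fresh world w2, w0Rw2]
11. p3, w2   [Box-rule on 4 via w0Rw2]
12. not p3, w3   [neg-Box-rule on 10: fresh world w3, w2Rw3]
Accessibility: w0Rw0, w0Rw1, w0Rw2, w1Rw0, w1Rw1, w2Rw0, w2Rw2, w2Rw3, w3Rw2, w3Rw3

Yes, satisfiable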